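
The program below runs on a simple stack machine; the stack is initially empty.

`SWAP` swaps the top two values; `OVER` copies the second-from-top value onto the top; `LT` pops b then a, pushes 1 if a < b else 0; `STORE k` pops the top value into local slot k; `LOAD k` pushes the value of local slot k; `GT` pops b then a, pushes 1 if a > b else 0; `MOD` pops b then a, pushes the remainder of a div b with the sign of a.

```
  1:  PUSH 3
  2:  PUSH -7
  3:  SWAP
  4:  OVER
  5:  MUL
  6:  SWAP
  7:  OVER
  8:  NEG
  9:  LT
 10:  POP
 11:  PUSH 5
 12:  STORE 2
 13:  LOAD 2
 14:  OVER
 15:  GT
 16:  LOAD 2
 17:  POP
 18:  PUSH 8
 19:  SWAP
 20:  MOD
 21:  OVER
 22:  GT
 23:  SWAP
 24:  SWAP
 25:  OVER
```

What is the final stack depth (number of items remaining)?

PUSH 3  -> 3
PUSH -7 -> 3 -7
SWAP    -> -7 3
OVER    -> -7 3 -7
MUL     -> -7 -21
SWAP    -> -21 -7
OVER    -> -21 -7 -21
NEG     -> -21 -7 21
LT      -> -21 1
POP     -> -21
PUSH 5  -> -21 5
STORE 2 -> -21
LOAD 2  -> -21 5
OVER    -> -21 5 -21
GT      -> -21 1
LOAD 2  -> -21 1 5
POP     -> -21 1
PUSH 8  -> -21 1 8
SWAP    -> -21 8 1
MOD     -> -21 0
OVER    -> -21 0 -21
GT      -> -21 1
SWAP    -> 1 -21
SWAP    -> -21 1
OVER    -> -21 1 -21

3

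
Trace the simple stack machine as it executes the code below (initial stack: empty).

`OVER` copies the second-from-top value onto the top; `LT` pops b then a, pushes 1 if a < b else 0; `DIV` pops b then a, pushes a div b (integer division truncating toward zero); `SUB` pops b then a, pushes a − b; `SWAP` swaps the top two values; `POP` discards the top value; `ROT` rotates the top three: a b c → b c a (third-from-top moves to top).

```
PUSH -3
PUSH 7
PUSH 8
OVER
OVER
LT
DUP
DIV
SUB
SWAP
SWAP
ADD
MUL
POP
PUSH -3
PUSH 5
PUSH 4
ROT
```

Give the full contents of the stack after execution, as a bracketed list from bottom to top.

PUSH -3 -> -3
PUSH 7  -> -3 7
PUSH 8  -> -3 7 8
OVER    -> -3 7 8 7
OVER    -> -3 7 8 7 8
LT      -> -3 7 8 1
DUP     -> -3 7 8 1 1
DIV     -> -3 7 8 1
SUB     -> -3 7 7
SWAP    -> -3 7 7
SWAP    -> -3 7 7
ADD     -> -3 14
MUL     -> -42
POP     -> (empty)
PUSH -3 -> -3
PUSH 5  -> -3 5
PUSH 4  -> -3 5 4
ROT     -> 5 4 -3

[5, 4, -3]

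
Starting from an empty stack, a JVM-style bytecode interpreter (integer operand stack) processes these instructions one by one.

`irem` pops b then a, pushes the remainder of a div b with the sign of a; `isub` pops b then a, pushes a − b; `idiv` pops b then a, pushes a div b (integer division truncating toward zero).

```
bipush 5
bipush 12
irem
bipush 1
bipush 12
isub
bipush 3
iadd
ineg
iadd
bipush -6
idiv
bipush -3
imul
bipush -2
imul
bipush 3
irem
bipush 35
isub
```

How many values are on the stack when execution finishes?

bipush 5  : 5
bipush 12 : 5 12
irem      : 5
bipush 1  : 5 1
bipush 12 : 5 1 12
isub      : 5 -11
bipush 3  : 5 -11 3
iadd      : 5 -8
ineg      : 5 8
iadd      : 13
bipush -6 : 13 -6
idiv      : -2
bipush -3 : -2 -3
imul      : 6
bipush -2 : 6 -2
imul      : -12
bipush 3  : -12 3
irem      : 0
bipush 35 : 0 35
isub      : -35

1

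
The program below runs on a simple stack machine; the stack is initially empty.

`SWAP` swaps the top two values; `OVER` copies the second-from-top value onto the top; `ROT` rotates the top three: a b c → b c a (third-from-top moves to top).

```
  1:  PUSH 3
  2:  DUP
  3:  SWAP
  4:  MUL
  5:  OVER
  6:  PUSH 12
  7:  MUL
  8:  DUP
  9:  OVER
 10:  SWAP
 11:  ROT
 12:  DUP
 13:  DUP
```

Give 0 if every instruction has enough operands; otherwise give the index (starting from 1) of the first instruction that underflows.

PUSH 3 -> 3
DUP    -> 3 3
SWAP   -> 3 3
MUL    -> 9
OVER  — needs 2 operands, stack has 1 → underflow

5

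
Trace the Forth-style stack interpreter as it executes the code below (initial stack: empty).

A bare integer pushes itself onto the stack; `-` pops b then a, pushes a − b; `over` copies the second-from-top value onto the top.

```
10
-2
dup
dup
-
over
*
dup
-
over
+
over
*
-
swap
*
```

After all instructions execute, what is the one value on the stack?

-60

10   → [10]
-2   → [10, -2]
dup  → [10, -2, -2]
dup  → [10, -2, -2, -2]
-    → [10, -2, 0]
over → [10, -2, 0, -2]
*    → [10, -2, 0]
dup  → [10, -2, 0, 0]
-    → [10, -2, 0]
over → [10, -2, 0, -2]
+    → [10, -2, -2]
over → [10, -2, -2, -2]
*    → [10, -2, 4]
-    → [10, -6]
swap → [-6, 10]
*    → [-60]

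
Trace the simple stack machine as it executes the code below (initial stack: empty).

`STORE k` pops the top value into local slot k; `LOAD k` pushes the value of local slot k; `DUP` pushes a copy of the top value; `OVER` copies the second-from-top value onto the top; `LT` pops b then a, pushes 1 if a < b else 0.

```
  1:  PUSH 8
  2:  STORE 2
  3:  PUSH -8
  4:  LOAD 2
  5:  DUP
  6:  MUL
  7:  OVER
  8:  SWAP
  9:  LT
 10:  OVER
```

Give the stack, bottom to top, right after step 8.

[-8, -8, 64]

PUSH 8   [8]
STORE 2  []
PUSH -8  [-8]
LOAD 2   [-8, 8]
DUP      [-8, 8, 8]
MUL      [-8, 64]
OVER     [-8, 64, -8]
SWAP     [-8, -8, 64]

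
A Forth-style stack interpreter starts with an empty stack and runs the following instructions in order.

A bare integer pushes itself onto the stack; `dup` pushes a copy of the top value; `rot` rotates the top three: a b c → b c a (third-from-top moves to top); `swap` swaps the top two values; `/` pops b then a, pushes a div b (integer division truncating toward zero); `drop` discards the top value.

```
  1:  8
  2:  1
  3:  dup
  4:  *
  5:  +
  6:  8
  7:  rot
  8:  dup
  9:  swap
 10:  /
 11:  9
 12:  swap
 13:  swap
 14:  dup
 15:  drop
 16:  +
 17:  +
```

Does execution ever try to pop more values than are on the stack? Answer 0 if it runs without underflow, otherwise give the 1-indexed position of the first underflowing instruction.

7

8   → [8]
1   → [8, 1]
dup → [8, 1, 1]
*   → [8, 1]
+   → [9]
8   → [9, 8]
rot  — needs 3 operands, stack has 2 → underflow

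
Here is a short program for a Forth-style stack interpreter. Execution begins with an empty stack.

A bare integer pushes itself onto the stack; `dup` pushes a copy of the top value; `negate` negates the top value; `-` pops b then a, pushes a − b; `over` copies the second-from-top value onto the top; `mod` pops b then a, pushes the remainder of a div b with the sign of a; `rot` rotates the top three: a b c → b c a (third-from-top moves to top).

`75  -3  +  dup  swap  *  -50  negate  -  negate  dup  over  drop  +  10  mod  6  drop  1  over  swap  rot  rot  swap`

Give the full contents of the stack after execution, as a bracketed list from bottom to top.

[1, -8, -8]

75      75
-3      75 -3
+       72
dup     72 72
swap    72 72
*       5184
-50     5184 -50
negate  5184 50
-       5134
negate  -5134
dup     -5134 -5134
over    -5134 -5134 -5134
drop    -5134 -5134
+       -10268
10      -10268 10
mod     -8
6       -8 6
drop    -8
1       -8 1
over    -8 1 -8
swap    -8 -8 1
rot     -8 1 -8
rot     1 -8 -8
swap    1 -8 -8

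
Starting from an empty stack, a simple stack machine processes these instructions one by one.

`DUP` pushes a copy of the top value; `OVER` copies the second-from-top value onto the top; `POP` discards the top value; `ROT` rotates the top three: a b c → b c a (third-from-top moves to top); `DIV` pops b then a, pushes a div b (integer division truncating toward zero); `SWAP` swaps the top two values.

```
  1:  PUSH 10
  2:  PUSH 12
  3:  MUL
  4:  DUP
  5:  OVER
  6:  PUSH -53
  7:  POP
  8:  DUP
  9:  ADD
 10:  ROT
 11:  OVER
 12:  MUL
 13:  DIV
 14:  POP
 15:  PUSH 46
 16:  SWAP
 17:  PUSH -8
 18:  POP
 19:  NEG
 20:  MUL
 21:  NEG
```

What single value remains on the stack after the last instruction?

PUSH 10  -> 10
PUSH 12  -> 10 12
MUL      -> 120
DUP      -> 120 120
OVER     -> 120 120 120
PUSH -53 -> 120 120 120 -53
POP      -> 120 120 120
DUP      -> 120 120 120 120
ADD      -> 120 120 240
ROT      -> 120 240 120
OVER     -> 120 240 120 240
MUL      -> 120 240 28800
DIV      -> 120 0
POP      -> 120
PUSH 46  -> 120 46
SWAP     -> 46 120
PUSH -8  -> 46 120 -8
POP      -> 46 120
NEG      -> 46 -120
MUL      -> -5520
NEG      -> 5520

5520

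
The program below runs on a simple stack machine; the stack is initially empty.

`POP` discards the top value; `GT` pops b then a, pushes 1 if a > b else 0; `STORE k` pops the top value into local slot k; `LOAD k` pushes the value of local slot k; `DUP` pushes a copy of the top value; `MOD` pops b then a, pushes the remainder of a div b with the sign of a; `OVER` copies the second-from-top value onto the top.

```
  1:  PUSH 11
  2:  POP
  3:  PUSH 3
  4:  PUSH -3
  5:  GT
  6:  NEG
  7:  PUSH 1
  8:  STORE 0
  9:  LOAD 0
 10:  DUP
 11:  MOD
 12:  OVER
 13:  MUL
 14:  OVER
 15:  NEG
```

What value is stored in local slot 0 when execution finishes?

PUSH 11 : [11]
POP     : []
PUSH 3  : [3]
PUSH -3 : [3, -3]
GT      : [1]
NEG     : [-1]
PUSH 1  : [-1, 1]
STORE 0 : [-1]
LOAD 0  : [-1, 1]
DUP     : [-1, 1, 1]
MOD     : [-1, 0]
OVER    : [-1, 0, -1]
MUL     : [-1, 0]
OVER    : [-1, 0, -1]
NEG     : [-1, 0, 1]

1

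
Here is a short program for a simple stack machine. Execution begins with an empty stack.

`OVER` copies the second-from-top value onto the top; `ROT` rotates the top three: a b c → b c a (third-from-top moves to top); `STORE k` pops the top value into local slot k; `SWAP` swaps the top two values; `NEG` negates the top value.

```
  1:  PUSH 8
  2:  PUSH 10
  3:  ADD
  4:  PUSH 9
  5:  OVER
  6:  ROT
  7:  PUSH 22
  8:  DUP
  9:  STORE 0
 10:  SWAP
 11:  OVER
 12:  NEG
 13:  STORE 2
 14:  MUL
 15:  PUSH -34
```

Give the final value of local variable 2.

-22

PUSH 8   → 8
PUSH 10  → 8 10
ADD      → 18
PUSH 9   → 18 9
OVER     → 18 9 18
ROT      → 9 18 18
PUSH 22  → 9 18 18 22
DUP      → 9 18 18 22 22
STORE 0  → 9 18 18 22
SWAP     → 9 18 22 18
OVER     → 9 18 22 18 22
NEG      → 9 18 22 18 -22
STORE 2  → 9 18 22 18
MUL      → 9 18 396
PUSH -34 → 9 18 396 -34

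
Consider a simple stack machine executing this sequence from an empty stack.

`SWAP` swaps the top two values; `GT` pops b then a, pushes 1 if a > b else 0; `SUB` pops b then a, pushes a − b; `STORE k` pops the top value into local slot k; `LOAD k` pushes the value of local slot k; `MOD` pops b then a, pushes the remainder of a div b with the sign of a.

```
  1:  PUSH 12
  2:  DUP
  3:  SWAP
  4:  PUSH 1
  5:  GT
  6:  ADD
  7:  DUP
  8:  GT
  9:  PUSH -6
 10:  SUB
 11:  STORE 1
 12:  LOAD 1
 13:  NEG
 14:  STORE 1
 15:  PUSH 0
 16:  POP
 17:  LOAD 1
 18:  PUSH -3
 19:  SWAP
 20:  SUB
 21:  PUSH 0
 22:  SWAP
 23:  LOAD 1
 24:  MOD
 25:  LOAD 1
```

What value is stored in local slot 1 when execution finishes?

-6

PUSH 12 → 12
DUP     → 12 12
SWAP    → 12 12
PUSH 1  → 12 12 1
GT      → 12 1
ADD     → 13
DUP     → 13 13
GT      → 0
PUSH -6 → 0 -6
SUB     → 6
STORE 1 → (empty)
LOAD 1  → 6
NEG     → -6
STORE 1 → (empty)
PUSH 0  → 0
POP     → (empty)
LOAD 1  → -6
PUSH -3 → -6 -3
SWAP    → -3 -6
SUB     → 3
PUSH 0  → 3 0
SWAP    → 0 3
LOAD 1  → 0 3 -6
MOD     → 0 3
LOAD 1  → 0 3 -6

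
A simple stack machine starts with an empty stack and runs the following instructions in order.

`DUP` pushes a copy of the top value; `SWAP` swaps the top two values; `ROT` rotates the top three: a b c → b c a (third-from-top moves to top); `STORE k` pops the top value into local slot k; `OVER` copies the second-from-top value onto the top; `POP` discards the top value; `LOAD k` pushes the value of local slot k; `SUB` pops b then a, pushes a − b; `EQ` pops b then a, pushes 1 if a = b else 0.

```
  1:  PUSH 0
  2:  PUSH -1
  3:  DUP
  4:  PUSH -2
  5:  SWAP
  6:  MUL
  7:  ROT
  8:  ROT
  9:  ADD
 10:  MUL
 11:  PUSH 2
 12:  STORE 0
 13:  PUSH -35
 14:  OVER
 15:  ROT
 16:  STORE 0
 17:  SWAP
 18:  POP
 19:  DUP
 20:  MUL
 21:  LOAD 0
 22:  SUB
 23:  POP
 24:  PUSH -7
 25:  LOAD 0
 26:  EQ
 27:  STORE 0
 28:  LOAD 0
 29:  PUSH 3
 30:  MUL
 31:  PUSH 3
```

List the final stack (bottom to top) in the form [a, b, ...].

[0, 3]

PUSH 0   → [0]
PUSH -1  → [0, -1]
DUP      → [0, -1, -1]
PUSH -2  → [0, -1, -1, -2]
SWAP     → [0, -1, -2, -1]
MUL      → [0, -1, 2]
ROT      → [-1, 2, 0]
ROT      → [2, 0, -1]
ADD      → [2, -1]
MUL      → [-2]
PUSH 2   → [-2, 2]
STORE 0  → [-2]
PUSH -35 → [-2, -35]
OVER     → [-2, -35, -2]
ROT      → [-35, -2, -2]
STORE 0  → [-35, -2]
SWAP     → [-2, -35]
POP      → [-2]
DUP      → [-2, -2]
MUL      → [4]
LOAD 0   → [4, -2]
SUB      → [6]
POP      → []
PUSH -7  → [-7]
LOAD 0   → [-7, -2]
EQ       → [0]
STORE 0  → []
LOAD 0   → [0]
PUSH 3   → [0, 3]
MUL      → [0]
PUSH 3   → [0, 3]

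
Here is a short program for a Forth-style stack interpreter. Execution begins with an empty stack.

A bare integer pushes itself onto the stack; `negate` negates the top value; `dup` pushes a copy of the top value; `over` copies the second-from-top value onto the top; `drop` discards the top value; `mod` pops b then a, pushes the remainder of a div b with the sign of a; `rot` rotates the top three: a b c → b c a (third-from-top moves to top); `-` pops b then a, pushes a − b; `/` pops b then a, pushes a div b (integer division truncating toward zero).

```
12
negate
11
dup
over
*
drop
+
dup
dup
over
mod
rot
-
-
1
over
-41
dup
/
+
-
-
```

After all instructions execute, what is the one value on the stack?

-4

12     → [12]
negate → [-12]
11     → [-12, 11]
dup    → [-12, 11, 11]
over   → [-12, 11, 11, 11]
*      → [-12, 11, 121]
drop   → [-12, 11]
+      → [-1]
dup    → [-1, -1]
dup    → [-1, -1, -1]
over   → [-1, -1, -1, -1]
mod    → [-1, -1, 0]
rot    → [-1, 0, -1]
-      → [-1, 1]
-      → [-2]
1      → [-2, 1]
over   → [-2, 1, -2]
-41    → [-2, 1, -2, -41]
dup    → [-2, 1, -2, -41, -41]
/      → [-2, 1, -2, 1]
+      → [-2, 1, -1]
-      → [-2, 2]
-      → [-4]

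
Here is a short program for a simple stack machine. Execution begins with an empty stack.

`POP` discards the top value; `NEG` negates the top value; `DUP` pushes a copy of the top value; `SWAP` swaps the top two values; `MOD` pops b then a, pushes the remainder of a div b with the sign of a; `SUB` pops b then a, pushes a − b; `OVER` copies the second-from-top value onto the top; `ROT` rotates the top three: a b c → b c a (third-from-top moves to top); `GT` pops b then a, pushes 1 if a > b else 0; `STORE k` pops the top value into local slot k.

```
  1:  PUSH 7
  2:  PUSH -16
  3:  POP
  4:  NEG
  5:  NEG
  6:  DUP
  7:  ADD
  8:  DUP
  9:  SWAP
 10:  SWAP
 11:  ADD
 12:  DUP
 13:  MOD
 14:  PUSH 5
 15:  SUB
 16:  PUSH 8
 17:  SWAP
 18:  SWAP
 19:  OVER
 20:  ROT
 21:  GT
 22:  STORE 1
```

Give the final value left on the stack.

8

PUSH 7   → 7
PUSH -16 → 7 -16
POP      → 7
NEG      → -7
NEG      → 7
DUP      → 7 7
ADD      → 14
DUP      → 14 14
SWAP     → 14 14
SWAP     → 14 14
ADD      → 28
DUP      → 28 28
MOD      → 0
PUSH 5   → 0 5
SUB      → -5
PUSH 8   → -5 8
SWAP     → 8 -5
SWAP     → -5 8
OVER     → -5 8 -5
ROT      → 8 -5 -5
GT       → 8 0
STORE 1  → 8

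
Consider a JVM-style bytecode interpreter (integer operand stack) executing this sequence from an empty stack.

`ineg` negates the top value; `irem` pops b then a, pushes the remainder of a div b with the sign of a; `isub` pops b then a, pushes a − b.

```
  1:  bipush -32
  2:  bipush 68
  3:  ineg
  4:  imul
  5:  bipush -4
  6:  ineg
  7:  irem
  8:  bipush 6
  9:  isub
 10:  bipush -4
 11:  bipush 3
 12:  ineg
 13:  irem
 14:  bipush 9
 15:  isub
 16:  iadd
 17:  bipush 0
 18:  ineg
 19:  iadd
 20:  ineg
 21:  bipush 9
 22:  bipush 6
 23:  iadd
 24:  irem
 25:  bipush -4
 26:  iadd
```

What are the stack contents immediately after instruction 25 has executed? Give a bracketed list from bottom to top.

bipush -32 : -32
bipush 68  : -32 68
ineg       : -32 -68
imul       : 2176
bipush -4  : 2176 -4
ineg       : 2176 4
irem       : 0
bipush 6   : 0 6
isub       : -6
bipush -4  : -6 -4
bipush 3   : -6 -4 3
ineg       : -6 -4 -3
irem       : -6 -1
bipush 9   : -6 -1 9
isub       : -6 -10
iadd       : -16
bipush 0   : -16 0
ineg       : -16 0
iadd       : -16
ineg       : 16
bipush 9   : 16 9
bipush 6   : 16 9 6
iadd       : 16 15
irem       : 1
bipush -4  : 1 -4

[1, -4]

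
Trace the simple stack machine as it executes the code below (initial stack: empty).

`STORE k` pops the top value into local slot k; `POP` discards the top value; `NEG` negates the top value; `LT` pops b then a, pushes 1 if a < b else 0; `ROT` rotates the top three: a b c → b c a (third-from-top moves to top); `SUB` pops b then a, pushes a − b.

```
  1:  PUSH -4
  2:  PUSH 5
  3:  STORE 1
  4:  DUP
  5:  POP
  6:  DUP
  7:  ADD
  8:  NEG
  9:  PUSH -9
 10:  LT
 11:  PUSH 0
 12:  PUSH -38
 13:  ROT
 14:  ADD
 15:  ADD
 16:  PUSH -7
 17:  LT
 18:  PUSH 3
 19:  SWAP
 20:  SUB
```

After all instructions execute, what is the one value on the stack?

2

PUSH -4  : [-4]
PUSH 5   : [-4, 5]
STORE 1  : [-4]
DUP      : [-4, -4]
POP      : [-4]
DUP      : [-4, -4]
ADD      : [-8]
NEG      : [8]
PUSH -9  : [8, -9]
LT       : [0]
PUSH 0   : [0, 0]
PUSH -38 : [0, 0, -38]
ROT      : [0, -38, 0]
ADD      : [0, -38]
ADD      : [-38]
PUSH -7  : [-38, -7]
LT       : [1]
PUSH 3   : [1, 3]
SWAP     : [3, 1]
SUB      : [2]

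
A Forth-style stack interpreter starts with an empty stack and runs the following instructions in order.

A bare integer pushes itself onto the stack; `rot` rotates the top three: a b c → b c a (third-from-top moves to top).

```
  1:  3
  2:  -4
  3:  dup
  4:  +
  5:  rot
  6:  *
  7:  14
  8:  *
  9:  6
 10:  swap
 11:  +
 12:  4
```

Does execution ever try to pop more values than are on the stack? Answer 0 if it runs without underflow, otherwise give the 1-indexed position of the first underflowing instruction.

3   -> [3]
-4  -> [3, -4]
dup -> [3, -4, -4]
+   -> [3, -8]
rot  — needs 3 operands, stack has 2 → underflow

5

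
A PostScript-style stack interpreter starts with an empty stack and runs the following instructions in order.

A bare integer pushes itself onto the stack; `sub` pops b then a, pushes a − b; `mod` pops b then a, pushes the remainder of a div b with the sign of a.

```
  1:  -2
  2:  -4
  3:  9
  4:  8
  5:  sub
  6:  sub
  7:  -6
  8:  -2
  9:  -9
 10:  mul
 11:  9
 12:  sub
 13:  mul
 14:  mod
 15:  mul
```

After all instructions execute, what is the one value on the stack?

-2  : [-2]
-4  : [-2, -4]
9   : [-2, -4, 9]
8   : [-2, -4, 9, 8]
sub : [-2, -4, 1]
sub : [-2, -5]
-6  : [-2, -5, -6]
-2  : [-2, -5, -6, -2]
-9  : [-2, -5, -6, -2, -9]
mul : [-2, -5, -6, 18]
9   : [-2, -5, -6, 18, 9]
sub : [-2, -5, -6, 9]
mul : [-2, -5, -54]
mod : [-2, -5]
mul : [10]

10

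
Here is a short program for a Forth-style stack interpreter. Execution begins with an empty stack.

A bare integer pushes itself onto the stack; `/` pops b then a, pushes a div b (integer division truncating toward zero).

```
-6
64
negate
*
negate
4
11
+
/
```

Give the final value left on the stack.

-6     → -6
64     → -6 64
negate → -6 -64
*      → 384
negate → -384
4      → -384 4
11     → -384 4 11
+      → -384 15
/      → -25

-25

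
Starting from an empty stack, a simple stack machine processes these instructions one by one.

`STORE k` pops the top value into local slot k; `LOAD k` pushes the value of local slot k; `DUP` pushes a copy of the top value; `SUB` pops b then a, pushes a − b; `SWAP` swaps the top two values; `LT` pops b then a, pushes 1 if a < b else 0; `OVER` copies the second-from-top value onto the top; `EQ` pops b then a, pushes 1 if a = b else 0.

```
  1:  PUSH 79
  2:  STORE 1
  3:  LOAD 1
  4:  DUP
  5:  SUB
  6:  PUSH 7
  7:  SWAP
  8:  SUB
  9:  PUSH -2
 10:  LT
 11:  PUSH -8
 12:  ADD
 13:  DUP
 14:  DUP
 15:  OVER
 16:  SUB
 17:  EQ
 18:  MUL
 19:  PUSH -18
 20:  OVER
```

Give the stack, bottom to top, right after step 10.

PUSH 79 → [79]
STORE 1 → []
LOAD 1  → [79]
DUP     → [79, 79]
SUB     → [0]
PUSH 7  → [0, 7]
SWAP    → [7, 0]
SUB     → [7]
PUSH -2 → [7, -2]
LT      → [0]

[0]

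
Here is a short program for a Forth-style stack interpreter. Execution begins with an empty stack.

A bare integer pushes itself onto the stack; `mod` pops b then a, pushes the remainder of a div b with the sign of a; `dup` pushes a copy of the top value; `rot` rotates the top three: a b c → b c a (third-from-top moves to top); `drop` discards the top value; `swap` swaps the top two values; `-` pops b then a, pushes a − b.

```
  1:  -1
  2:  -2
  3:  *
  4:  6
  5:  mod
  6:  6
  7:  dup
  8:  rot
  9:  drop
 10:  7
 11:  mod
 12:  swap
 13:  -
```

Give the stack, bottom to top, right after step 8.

[6, 6, 2]

-1  -> [-1]
-2  -> [-1, -2]
*   -> [2]
6   -> [2, 6]
mod -> [2]
6   -> [2, 6]
dup -> [2, 6, 6]
rot -> [6, 6, 2]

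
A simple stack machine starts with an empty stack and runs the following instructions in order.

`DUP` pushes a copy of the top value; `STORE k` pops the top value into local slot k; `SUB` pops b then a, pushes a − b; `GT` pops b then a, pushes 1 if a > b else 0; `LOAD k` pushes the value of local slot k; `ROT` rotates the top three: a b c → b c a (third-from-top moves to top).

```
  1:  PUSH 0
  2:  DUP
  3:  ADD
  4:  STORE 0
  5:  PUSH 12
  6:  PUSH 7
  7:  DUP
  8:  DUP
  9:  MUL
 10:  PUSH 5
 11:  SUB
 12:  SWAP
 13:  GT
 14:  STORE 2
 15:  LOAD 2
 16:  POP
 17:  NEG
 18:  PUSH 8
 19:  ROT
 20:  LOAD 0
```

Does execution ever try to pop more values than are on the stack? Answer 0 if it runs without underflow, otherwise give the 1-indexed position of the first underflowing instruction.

19

PUSH 0  → 0
DUP     → 0 0
ADD     → 0
STORE 0 → (empty)
PUSH 12 → 12
PUSH 7  → 12 7
DUP     → 12 7 7
DUP     → 12 7 7 7
MUL     → 12 7 49
PUSH 5  → 12 7 49 5
SUB     → 12 7 44
SWAP    → 12 44 7
GT      → 12 1
STORE 2 → 12
LOAD 2  → 12 1
POP     → 12
NEG     → -12
PUSH 8  → -12 8
ROT  — needs 3 operands, stack has 2 → underflow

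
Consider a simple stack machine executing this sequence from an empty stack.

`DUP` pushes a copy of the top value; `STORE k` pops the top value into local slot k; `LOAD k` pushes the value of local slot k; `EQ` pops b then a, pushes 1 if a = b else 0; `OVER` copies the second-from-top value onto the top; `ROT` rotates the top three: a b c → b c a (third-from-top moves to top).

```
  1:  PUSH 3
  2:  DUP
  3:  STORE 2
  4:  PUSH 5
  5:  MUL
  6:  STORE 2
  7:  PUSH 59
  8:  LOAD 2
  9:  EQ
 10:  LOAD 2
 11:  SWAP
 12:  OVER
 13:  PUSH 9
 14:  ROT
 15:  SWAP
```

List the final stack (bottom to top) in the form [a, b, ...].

PUSH 3  → [3]
DUP     → [3, 3]
STORE 2 → [3]
PUSH 5  → [3, 5]
MUL     → [15]
STORE 2 → []
PUSH 59 → [59]
LOAD 2  → [59, 15]
EQ      → [0]
LOAD 2  → [0, 15]
SWAP    → [15, 0]
OVER    → [15, 0, 15]
PUSH 9  → [15, 0, 15, 9]
ROT     → [15, 15, 9, 0]
SWAP    → [15, 15, 0, 9]

[15, 15, 0, 9]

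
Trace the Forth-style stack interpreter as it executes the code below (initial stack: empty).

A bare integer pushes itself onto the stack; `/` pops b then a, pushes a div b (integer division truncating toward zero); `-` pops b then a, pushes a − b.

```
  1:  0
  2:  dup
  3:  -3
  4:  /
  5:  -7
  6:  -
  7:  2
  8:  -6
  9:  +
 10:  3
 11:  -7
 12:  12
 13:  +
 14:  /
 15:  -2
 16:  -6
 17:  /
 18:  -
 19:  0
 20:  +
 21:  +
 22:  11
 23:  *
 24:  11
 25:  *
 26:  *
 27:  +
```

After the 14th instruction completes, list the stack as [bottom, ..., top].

[0, 7, -4, 0]

0   → [0]
dup → [0, 0]
-3  → [0, 0, -3]
/   → [0, 0]
-7  → [0, 0, -7]
-   → [0, 7]
2   → [0, 7, 2]
-6  → [0, 7, 2, -6]
+   → [0, 7, -4]
3   → [0, 7, -4, 3]
-7  → [0, 7, -4, 3, -7]
12  → [0, 7, -4, 3, -7, 12]
+   → [0, 7, -4, 3, 5]
/   → [0, 7, -4, 0]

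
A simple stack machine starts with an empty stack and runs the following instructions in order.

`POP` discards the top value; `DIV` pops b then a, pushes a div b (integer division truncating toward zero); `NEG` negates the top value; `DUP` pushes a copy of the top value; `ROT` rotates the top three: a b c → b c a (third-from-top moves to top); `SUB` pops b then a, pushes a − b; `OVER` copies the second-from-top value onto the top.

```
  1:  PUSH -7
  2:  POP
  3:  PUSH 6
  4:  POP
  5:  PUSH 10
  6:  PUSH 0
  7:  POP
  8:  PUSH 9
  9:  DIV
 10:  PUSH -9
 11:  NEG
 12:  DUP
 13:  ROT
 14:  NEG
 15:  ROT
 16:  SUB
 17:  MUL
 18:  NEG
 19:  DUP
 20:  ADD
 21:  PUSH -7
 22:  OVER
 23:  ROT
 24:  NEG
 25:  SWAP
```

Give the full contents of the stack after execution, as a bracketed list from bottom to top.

PUSH -7 → [-7]
POP     → []
PUSH 6  → [6]
POP     → []
PUSH 10 → [10]
PUSH 0  → [10, 0]
POP     → [10]
PUSH 9  → [10, 9]
DIV     → [1]
PUSH -9 → [1, -9]
NEG     → [1, 9]
DUP     → [1, 9, 9]
ROT     → [9, 9, 1]
NEG     → [9, 9, -1]
ROT     → [9, -1, 9]
SUB     → [9, -10]
MUL     → [-90]
NEG     → [90]
DUP     → [90, 90]
ADD     → [180]
PUSH -7 → [180, -7]
OVER    → [180, -7, 180]
ROT     → [-7, 180, 180]
NEG     → [-7, 180, -180]
SWAP    → [-7, -180, 180]

[-7, -180, 180]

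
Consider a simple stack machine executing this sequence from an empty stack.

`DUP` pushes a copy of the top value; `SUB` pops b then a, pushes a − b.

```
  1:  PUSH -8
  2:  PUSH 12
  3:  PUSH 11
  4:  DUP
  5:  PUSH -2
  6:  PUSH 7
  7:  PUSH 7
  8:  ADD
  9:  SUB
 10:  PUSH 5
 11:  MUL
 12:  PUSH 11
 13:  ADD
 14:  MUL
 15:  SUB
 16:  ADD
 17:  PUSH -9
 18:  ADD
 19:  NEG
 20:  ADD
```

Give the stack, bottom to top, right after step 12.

[-8, 12, 11, 11, -80, 11]

PUSH -8 -> [-8]
PUSH 12 -> [-8, 12]
PUSH 11 -> [-8, 12, 11]
DUP     -> [-8, 12, 11, 11]
PUSH -2 -> [-8, 12, 11, 11, -2]
PUSH 7  -> [-8, 12, 11, 11, -2, 7]
PUSH 7  -> [-8, 12, 11, 11, -2, 7, 7]
ADD     -> [-8, 12, 11, 11, -2, 14]
SUB     -> [-8, 12, 11, 11, -16]
PUSH 5  -> [-8, 12, 11, 11, -16, 5]
MUL     -> [-8, 12, 11, 11, -80]
PUSH 11 -> [-8, 12, 11, 11, -80, 11]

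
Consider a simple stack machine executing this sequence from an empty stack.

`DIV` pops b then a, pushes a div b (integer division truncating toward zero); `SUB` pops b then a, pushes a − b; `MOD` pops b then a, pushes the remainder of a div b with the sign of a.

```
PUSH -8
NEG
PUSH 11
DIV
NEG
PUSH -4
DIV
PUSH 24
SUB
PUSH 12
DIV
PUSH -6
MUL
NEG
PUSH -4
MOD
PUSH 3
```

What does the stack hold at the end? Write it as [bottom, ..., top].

[0, 3]

PUSH -8 -> [-8]
NEG     -> [8]
PUSH 11 -> [8, 11]
DIV     -> [0]
NEG     -> [0]
PUSH -4 -> [0, -4]
DIV     -> [0]
PUSH 24 -> [0, 24]
SUB     -> [-24]
PUSH 12 -> [-24, 12]
DIV     -> [-2]
PUSH -6 -> [-2, -6]
MUL     -> [12]
NEG     -> [-12]
PUSH -4 -> [-12, -4]
MOD     -> [0]
PUSH 3  -> [0, 3]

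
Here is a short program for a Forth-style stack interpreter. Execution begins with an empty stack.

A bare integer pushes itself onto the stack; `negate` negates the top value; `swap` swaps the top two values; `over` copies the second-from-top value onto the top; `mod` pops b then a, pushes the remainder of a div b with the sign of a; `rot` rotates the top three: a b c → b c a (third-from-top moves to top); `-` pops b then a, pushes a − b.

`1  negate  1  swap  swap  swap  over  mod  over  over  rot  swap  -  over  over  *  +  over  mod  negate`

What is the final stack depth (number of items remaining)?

3

1      → 1
negate → -1
1      → -1 1
swap   → 1 -1
swap   → -1 1
swap   → 1 -1
over   → 1 -1 1
mod    → 1 0
over   → 1 0 1
over   → 1 0 1 0
rot    → 1 1 0 0
swap   → 1 1 0 0
-      → 1 1 0
over   → 1 1 0 1
over   → 1 1 0 1 0
*      → 1 1 0 0
+      → 1 1 0
over   → 1 1 0 1
mod    → 1 1 0
negate → 1 1 0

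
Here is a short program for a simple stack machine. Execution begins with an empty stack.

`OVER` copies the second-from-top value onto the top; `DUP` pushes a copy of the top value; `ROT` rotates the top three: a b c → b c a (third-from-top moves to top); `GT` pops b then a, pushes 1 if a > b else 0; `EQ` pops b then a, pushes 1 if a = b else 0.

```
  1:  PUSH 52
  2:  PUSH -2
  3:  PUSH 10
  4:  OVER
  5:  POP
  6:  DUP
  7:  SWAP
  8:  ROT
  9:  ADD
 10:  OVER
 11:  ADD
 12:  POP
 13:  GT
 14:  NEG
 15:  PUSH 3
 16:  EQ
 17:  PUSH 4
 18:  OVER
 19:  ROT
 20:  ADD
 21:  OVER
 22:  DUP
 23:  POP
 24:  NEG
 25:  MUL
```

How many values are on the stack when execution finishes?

2

PUSH 52 -> 52
PUSH -2 -> 52 -2
PUSH 10 -> 52 -2 10
OVER    -> 52 -2 10 -2
POP     -> 52 -2 10
DUP     -> 52 -2 10 10
SWAP    -> 52 -2 10 10
ROT     -> 52 10 10 -2
ADD     -> 52 10 8
OVER    -> 52 10 8 10
ADD     -> 52 10 18
POP     -> 52 10
GT      -> 1
NEG     -> -1
PUSH 3  -> -1 3
EQ      -> 0
PUSH 4  -> 0 4
OVER    -> 0 4 0
ROT     -> 4 0 0
ADD     -> 4 0
OVER    -> 4 0 4
DUP     -> 4 0 4 4
POP     -> 4 0 4
NEG     -> 4 0 -4
MUL     -> 4 0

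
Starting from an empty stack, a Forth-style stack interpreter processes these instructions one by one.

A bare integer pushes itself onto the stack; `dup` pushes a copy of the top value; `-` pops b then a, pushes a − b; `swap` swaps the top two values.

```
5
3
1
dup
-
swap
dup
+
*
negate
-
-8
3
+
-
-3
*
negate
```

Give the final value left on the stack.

5      : 5
3      : 5 3
1      : 5 3 1
dup    : 5 3 1 1
-      : 5 3 0
swap   : 5 0 3
dup    : 5 0 3 3
+      : 5 0 6
*      : 5 0
negate : 5 0
-      : 5
-8     : 5 -8
3      : 5 -8 3
+      : 5 -5
-      : 10
-3     : 10 -3
*      : -30
negate : 30

30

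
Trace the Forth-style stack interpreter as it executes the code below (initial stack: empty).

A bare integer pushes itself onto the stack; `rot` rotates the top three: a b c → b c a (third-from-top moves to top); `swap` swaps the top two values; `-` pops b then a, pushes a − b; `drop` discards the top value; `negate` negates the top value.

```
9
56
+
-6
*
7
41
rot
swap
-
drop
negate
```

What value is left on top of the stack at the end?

9      -> [9]
56     -> [9, 56]
+      -> [65]
-6     -> [65, -6]
*      -> [-390]
7      -> [-390, 7]
41     -> [-390, 7, 41]
rot    -> [7, 41, -390]
swap   -> [7, -390, 41]
-      -> [7, -431]
drop   -> [7]
negate -> [-7]

-7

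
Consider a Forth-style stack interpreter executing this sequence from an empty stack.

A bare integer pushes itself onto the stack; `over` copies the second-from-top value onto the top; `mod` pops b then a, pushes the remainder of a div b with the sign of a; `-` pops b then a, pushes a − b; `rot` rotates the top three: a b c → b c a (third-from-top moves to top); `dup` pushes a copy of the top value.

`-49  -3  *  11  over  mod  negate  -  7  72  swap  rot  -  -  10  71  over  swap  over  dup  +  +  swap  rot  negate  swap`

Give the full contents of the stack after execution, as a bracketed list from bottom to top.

-49    : [-49]
-3     : [-49, -3]
*      : [147]
11     : [147, 11]
over   : [147, 11, 147]
mod    : [147, 11]
negate : [147, -11]
-      : [158]
7      : [158, 7]
72     : [158, 7, 72]
swap   : [158, 72, 7]
rot    : [72, 7, 158]
-      : [72, -151]
-      : [223]
10     : [223, 10]
71     : [223, 10, 71]
over   : [223, 10, 71, 10]
swap   : [223, 10, 10, 71]
over   : [223, 10, 10, 71, 10]
dup    : [223, 10, 10, 71, 10, 10]
+      : [223, 10, 10, 71, 20]
+      : [223, 10, 10, 91]
swap   : [223, 10, 91, 10]
rot    : [223, 91, 10, 10]
negate : [223, 91, 10, -10]
swap   : [223, 91, -10, 10]

[223, 91, -10, 10]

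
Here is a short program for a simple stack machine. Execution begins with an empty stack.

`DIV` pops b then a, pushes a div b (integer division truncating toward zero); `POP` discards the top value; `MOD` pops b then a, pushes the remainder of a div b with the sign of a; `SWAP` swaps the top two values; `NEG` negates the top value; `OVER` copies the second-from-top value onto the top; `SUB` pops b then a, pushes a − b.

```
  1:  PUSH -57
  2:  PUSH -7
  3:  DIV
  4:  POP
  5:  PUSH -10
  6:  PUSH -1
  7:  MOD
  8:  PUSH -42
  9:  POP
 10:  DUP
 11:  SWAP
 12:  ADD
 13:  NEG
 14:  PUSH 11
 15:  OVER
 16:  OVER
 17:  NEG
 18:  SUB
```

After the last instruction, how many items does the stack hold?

3

PUSH -57 : -57
PUSH -7  : -57 -7
DIV      : 8
POP      : (empty)
PUSH -10 : -10
PUSH -1  : -10 -1
MOD      : 0
PUSH -42 : 0 -42
POP      : 0
DUP      : 0 0
SWAP     : 0 0
ADD      : 0
NEG      : 0
PUSH 11  : 0 11
OVER     : 0 11 0
OVER     : 0 11 0 11
NEG      : 0 11 0 -11
SUB      : 0 11 11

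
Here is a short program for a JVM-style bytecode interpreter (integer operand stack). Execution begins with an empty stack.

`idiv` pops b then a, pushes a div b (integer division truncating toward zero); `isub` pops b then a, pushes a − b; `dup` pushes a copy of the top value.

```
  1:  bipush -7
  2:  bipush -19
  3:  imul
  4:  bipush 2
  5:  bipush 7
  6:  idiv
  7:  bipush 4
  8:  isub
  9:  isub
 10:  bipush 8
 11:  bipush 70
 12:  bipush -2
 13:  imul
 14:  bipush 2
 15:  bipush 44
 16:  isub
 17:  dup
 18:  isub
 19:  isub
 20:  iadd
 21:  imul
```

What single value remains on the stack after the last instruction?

-18084

bipush -7  : [-7]
bipush -19 : [-7, -19]
imul       : [133]
bipush 2   : [133, 2]
bipush 7   : [133, 2, 7]
idiv       : [133, 0]
bipush 4   : [133, 0, 4]
isub       : [133, -4]
isub       : [137]
bipush 8   : [137, 8]
bipush 70  : [137, 8, 70]
bipush -2  : [137, 8, 70, -2]
imul       : [137, 8, -140]
bipush 2   : [137, 8, -140, 2]
bipush 44  : [137, 8, -140, 2, 44]
isub       : [137, 8, -140, -42]
dup        : [137, 8, -140, -42, -42]
isub       : [137, 8, -140, 0]
isub       : [137, 8, -140]
iadd       : [137, -132]
imul       : [-18084]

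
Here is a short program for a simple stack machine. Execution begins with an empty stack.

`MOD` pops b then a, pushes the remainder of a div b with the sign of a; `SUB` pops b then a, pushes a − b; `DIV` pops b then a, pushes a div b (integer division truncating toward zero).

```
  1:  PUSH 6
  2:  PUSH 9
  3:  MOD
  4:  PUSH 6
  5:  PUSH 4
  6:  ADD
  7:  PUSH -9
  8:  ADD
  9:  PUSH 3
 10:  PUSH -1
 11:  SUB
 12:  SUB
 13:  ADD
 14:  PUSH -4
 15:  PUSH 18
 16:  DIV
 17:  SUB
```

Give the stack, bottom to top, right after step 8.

[6, 1]

PUSH 6  → 6
PUSH 9  → 6 9
MOD     → 6
PUSH 6  → 6 6
PUSH 4  → 6 6 4
ADD     → 6 10
PUSH -9 → 6 10 -9
ADD     → 6 1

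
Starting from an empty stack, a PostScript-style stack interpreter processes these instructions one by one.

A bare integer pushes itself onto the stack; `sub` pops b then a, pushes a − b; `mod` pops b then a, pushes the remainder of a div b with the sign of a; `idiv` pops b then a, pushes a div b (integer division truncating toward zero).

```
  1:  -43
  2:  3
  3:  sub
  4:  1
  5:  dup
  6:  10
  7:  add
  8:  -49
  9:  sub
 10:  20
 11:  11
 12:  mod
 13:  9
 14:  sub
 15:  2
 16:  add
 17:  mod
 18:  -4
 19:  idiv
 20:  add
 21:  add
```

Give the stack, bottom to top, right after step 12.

[-46, 1, 60, 9]

-43 : [-43]
3   : [-43, 3]
sub : [-46]
1   : [-46, 1]
dup : [-46, 1, 1]
10  : [-46, 1, 1, 10]
add : [-46, 1, 11]
-49 : [-46, 1, 11, -49]
sub : [-46, 1, 60]
20  : [-46, 1, 60, 20]
11  : [-46, 1, 60, 20, 11]
mod : [-46, 1, 60, 9]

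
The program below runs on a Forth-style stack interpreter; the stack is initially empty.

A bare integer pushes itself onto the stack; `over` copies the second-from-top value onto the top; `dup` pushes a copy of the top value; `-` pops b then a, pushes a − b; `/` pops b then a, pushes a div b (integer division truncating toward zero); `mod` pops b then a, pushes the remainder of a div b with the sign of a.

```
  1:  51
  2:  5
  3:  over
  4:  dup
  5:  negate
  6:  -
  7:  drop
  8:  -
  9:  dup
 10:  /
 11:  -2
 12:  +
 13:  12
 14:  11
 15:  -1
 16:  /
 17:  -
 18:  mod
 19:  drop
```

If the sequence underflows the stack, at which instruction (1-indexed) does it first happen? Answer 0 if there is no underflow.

51     : [51]
5      : [51, 5]
over   : [51, 5, 51]
dup    : [51, 5, 51, 51]
negate : [51, 5, 51, -51]
-      : [51, 5, 102]
drop   : [51, 5]
-      : [46]
dup    : [46, 46]
/      : [1]
-2     : [1, -2]
+      : [-1]
12     : [-1, 12]
11     : [-1, 12, 11]
-1     : [-1, 12, 11, -1]
/      : [-1, 12, -11]
-      : [-1, 23]
mod    : [-1]
drop   : []

0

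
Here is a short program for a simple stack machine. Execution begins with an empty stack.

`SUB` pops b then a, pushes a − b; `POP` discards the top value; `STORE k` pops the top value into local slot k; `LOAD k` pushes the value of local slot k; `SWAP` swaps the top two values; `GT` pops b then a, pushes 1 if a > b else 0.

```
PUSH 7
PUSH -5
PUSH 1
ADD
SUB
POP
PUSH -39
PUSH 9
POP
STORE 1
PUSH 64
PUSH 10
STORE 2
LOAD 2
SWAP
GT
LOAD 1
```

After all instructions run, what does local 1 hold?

-39

PUSH 7    7
PUSH -5   7 -5
PUSH 1    7 -5 1
ADD       7 -4
SUB       11
POP       (empty)
PUSH -39  -39
PUSH 9    -39 9
POP       -39
STORE 1   (empty)
PUSH 64   64
PUSH 10   64 10
STORE 2   64
LOAD 2    64 10
SWAP      10 64
GT        0
LOAD 1    0 -39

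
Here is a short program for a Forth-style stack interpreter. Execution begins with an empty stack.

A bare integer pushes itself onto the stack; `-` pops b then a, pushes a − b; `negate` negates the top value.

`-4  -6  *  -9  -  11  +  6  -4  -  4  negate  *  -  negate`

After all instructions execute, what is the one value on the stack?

-4     : -4
-6     : -4 -6
*      : 24
-9     : 24 -9
-      : 33
11     : 33 11
+      : 44
6      : 44 6
-4     : 44 6 -4
-      : 44 10
4      : 44 10 4
negate : 44 10 -4
*      : 44 -40
-      : 84
negate : -84

-84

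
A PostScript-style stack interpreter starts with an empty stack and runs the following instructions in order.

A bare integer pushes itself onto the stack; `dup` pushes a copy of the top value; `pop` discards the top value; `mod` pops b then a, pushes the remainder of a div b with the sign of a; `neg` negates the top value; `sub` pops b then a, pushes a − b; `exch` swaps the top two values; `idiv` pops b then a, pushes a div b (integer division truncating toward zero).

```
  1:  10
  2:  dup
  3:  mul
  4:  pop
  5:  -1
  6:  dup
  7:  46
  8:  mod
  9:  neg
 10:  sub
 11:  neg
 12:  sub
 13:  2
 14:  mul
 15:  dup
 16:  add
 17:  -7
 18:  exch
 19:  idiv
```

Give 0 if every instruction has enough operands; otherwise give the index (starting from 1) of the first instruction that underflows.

10  -> 10
dup -> 10 10
mul -> 100
pop -> (empty)
-1  -> -1
dup -> -1 -1
46  -> -1 -1 46
mod -> -1 -1
neg -> -1 1
sub -> -2
neg -> 2
sub  — needs 2 operands, stack has 1 → underflow

12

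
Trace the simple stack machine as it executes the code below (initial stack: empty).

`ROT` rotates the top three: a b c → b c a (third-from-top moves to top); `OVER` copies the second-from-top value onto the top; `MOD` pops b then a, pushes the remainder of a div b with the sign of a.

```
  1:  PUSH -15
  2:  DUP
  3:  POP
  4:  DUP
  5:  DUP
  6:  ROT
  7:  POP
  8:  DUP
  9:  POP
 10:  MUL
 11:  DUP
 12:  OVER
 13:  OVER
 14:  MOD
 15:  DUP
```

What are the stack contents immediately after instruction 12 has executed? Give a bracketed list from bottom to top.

[225, 225, 225]

PUSH -15 : -15
DUP      : -15 -15
POP      : -15
DUP      : -15 -15
DUP      : -15 -15 -15
ROT      : -15 -15 -15
POP      : -15 -15
DUP      : -15 -15 -15
POP      : -15 -15
MUL      : 225
DUP      : 225 225
OVER     : 225 225 225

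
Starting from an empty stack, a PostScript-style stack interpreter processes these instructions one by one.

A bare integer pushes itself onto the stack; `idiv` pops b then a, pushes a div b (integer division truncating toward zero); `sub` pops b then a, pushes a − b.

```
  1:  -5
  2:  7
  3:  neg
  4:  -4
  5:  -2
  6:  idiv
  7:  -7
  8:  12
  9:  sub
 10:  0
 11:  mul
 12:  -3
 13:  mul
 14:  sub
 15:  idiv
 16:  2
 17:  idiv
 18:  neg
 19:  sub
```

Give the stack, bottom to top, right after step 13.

[-5, -7, 2, 0]

-5   -> [-5]
7    -> [-5, 7]
neg  -> [-5, -7]
-4   -> [-5, -7, -4]
-2   -> [-5, -7, -4, -2]
idiv -> [-5, -7, 2]
-7   -> [-5, -7, 2, -7]
12   -> [-5, -7, 2, -7, 12]
sub  -> [-5, -7, 2, -19]
0    -> [-5, -7, 2, -19, 0]
mul  -> [-5, -7, 2, 0]
-3   -> [-5, -7, 2, 0, -3]
mul  -> [-5, -7, 2, 0]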